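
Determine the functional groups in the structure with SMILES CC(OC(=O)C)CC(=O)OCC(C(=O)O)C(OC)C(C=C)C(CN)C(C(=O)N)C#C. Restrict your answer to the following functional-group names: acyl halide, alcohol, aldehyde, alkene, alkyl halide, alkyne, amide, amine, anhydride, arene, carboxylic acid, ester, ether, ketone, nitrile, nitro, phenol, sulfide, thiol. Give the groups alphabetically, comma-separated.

pendant –OC(=O)CH3: an acyloxy group → ester.
–C(=O)–O–C with C on the carbonyl side → ester.
pendant –COOH: carbonyl C bonded to C and –OH → carboxylic acid.
pendant –OCH3: C–O–C with sp³ C, no adjacent C=O → ether.
pendant –CH=CH2: C=C double bond → alkene.
pendant –CH2NH2: N on sp³ C, no adjacent C=O → amine.
pendant –CONH2: carbonyl C bonded to C and N → amide.
C≡C triple bond → alkyne.

alkene, alkyne, amide, amine, carboxylic acid, ester, ether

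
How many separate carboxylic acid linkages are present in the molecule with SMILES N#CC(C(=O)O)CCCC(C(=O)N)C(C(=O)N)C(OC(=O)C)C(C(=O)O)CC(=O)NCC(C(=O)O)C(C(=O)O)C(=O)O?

N≡C–: carbon triple-bonded to nitrogen → nitrile.
pendant –COOH: carbonyl C bonded to C and –OH → carboxylic acid.
pendant –CONH2: carbonyl C bonded to C and N → amide.
pendant –CONH2: carbonyl C bonded to C and N → amide.
pendant –OC(=O)CH3: an acyloxy group → ester.
pendant –COOH: carbonyl C bonded to C and –OH → carboxylic acid.
–C(=O)–N– linkage → amide (the N is not an amine).
pendant –COOH: carbonyl C bonded to C and –OH → carboxylic acid.
pendant –COOH: carbonyl C bonded to C and –OH → carboxylic acid.
–COOH: carbonyl C bonded to –OH and C → carboxylic acid (the –OH is not a separate alcohol).
Carboxylic acid appears at: CH(COOH), CH(COOH), CH(COOH), CH(COOH), COOH → 5.

5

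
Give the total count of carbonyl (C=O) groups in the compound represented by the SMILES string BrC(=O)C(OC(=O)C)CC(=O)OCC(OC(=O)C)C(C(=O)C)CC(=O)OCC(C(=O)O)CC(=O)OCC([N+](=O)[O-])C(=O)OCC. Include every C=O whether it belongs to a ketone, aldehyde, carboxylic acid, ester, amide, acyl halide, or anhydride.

9

BrCO: acyl halide, 1 C=O (running total 1).
CH(OCOCH3): ester, 1 C=O (running total 2).
CH2COOCH2: ester, 1 C=O (running total 3).
CH(OCOCH3): ester, 1 C=O (running total 4).
CH(COCH3): ketone, 1 C=O (running total 5).
CH2COOCH2: ester, 1 C=O (running total 6).
CH(COOH): carboxylic acid, 1 C=O (running total 7).
CH2COOCH2: ester, 1 C=O (running total 8).
COOCH2CH3: ester, 1 C=O (running total 9).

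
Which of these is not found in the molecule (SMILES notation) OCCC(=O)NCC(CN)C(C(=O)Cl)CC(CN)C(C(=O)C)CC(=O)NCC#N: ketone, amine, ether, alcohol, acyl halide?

ketone: present (CH(COCH3) — pendant –COCH3: carbonyl C bonded to two carbons → ketone).
alcohol: present (HOCH2 — HO– on an sp³ carbon → alcohol).
acyl halide: present (CH(COCl) — pendant –C(=O)X: carbonyl C bonded to C and halogen → acyl halide).
amine: present (CH(CH2NH2) — pendant –CH2NH2: N on sp³ C, no adjacent C=O → amine).
ether: no segment matches this pattern.

ether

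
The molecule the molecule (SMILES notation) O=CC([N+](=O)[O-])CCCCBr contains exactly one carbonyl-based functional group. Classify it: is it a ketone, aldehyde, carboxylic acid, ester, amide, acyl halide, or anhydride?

aldehyde

The carbonyl is in the OHC segment: terminal –CHO: carbonyl C bonded to H and C → aldehyde.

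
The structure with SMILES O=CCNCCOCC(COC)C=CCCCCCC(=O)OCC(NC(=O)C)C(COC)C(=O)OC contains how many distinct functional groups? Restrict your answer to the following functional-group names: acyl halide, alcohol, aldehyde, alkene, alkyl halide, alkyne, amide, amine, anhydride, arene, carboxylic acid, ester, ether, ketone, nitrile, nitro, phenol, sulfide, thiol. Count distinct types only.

Taking each segment in turn:
  OHC: terminal –CHO: carbonyl C bonded to H and C → aldehyde.
  CH2NHCH2: C–N–C with sp³ carbons and no adjacent C=O → amine (secondary).
  CH2OCH2: C–O–C with sp³ carbons on both sides and no adjacent C=O → ether.
  CH(CH2OCH3): pendant –CH2OCH3: C–O–C linkage → ether.
  CH=CH: C=C double bond → alkene.
  CH2COOCH2: –C(=O)–O–C with C on the carbonyl side → ester.
  CH(NHCOCH3): pendant –NHC(=O)CH3: N bonded to a carbonyl → amide (not amine).
  CH(CH2OCH3): pendant –CH2OCH3: C–O–C linkage → ether.
  COOCH3: –C(=O)OCH3: carbonyl C bonded to C and to –OCH3 → ester (not ketone + ether).
Distinct types present: aldehyde, alkene, amide, amine, ester, ether.

6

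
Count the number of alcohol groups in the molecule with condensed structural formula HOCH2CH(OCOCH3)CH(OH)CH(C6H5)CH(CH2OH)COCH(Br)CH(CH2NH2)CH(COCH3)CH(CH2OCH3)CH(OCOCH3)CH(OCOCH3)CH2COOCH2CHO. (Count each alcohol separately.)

3

Reading the structure from left to right:
  HOCH2: HO– on an sp³ carbon → alcohol.
  CH(OCOCH3): pendant –OC(=O)CH3: an acyloxy group → ester.
  CH(OH): –OH on an sp³ carbon → alcohol (secondary).
  CH(C6H5): pendant –C6H5: benzene ring → arene.
  CH(CH2OH): pendant –CH2OH on an sp³ backbone C → alcohol.
  CO: –C(=O)– with carbon on both sides → ketone.
  CH(Br): halogen on an sp³ carbon → alkyl halide.
  CH(CH2NH2): pendant –CH2NH2: N on sp³ C, no adjacent C=O → amine.
  CH(COCH3): pendant –COCH3: carbonyl C bonded to two carbons → ketone.
  CH(CH2OCH3): pendant –CH2OCH3: C–O–C linkage → ether.
  CH(OCOCH3): pendant –OC(=O)CH3: an acyloxy group → ester.
  CH(OCOCH3): pendant –OC(=O)CH3: an acyloxy group → ester.
  CH2COOCH2: –C(=O)–O–C with C on the carbonyl side → ester.
  CHO: terminal –CHO: carbonyl C bonded to H and C → aldehyde.
Alcohol appears at: HOCH2, CH(OH), CH(CH2OH) → 3.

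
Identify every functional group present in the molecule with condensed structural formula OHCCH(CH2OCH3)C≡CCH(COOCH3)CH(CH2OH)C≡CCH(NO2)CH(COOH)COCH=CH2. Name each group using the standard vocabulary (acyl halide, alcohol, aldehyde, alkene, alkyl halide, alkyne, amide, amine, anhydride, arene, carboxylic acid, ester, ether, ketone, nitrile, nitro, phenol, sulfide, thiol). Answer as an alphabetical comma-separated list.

alcohol, aldehyde, alkene, alkyne, carboxylic acid, ester, ether, ketone, nitro

Reading the structure from left to right:
  OHC: terminal –CHO: carbonyl C bonded to H and C → aldehyde.
  CH(CH2OCH3): pendant –CH2OCH3: C–O–C linkage → ether.
  C≡C: C≡C triple bond → alkyne.
  CH(COOCH3): pendant –COOCH3: carbonyl C bonded to C and –OCH3 → ester.
  CH(CH2OH): pendant –CH2OH on an sp³ backbone C → alcohol.
  C≡C: C≡C triple bond → alkyne.
  CH(NO2): –NO2 on an sp³ carbon → nitro (the N=O is not a carbonyl).
  CH(COOH): pendant –COOH: carbonyl C bonded to C and –OH → carboxylic acid.
  CO: –C(=O)– with carbon on both sides → ketone.
  CH=CH2: C=C double bond → alkene.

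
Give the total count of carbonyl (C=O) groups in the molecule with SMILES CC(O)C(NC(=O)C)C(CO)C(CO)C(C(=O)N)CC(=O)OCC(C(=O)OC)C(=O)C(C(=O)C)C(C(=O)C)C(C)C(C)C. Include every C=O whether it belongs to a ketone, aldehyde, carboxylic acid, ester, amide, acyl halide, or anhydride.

7

CH(NHCOCH3): amide, 1 C=O (running total 1).
CH(CONH2): amide, 1 C=O (running total 2).
CH2COOCH2: ester, 1 C=O (running total 3).
CH(COOCH3): ester, 1 C=O (running total 4).
CO: ketone, 1 C=O (running total 5).
CH(COCH3): ketone, 1 C=O (running total 6).
CH(COCH3): ketone, 1 C=O (running total 7).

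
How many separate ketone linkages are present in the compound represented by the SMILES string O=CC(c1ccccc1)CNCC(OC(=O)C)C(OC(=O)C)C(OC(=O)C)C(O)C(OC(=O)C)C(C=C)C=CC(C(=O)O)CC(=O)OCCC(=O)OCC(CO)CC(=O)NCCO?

Taking each segment in turn:
  OHC: terminal –CHO: carbonyl C bonded to H and C → aldehyde.
  CH(C6H5): pendant –C6H5: benzene ring → arene.
  CH2NHCH2: C–N–C with sp³ carbons and no adjacent C=O → amine (secondary).
  CH(OCOCH3): pendant –OC(=O)CH3: an acyloxy group → ester.
  CH(OCOCH3): pendant –OC(=O)CH3: an acyloxy group → ester.
  CH(OCOCH3): pendant –OC(=O)CH3: an acyloxy group → ester.
  CH(OH): –OH on an sp³ carbon → alcohol (secondary).
  CH(OCOCH3): pendant –OC(=O)CH3: an acyloxy group → ester.
  CH(CH=CH2): pendant –CH=CH2: C=C double bond → alkene.
  CH=CH: C=C double bond → alkene.
  CH(COOH): pendant –COOH: carbonyl C bonded to C and –OH → carboxylic acid.
  CH2COOCH2: –C(=O)–O–C with C on the carbonyl side → ester.
  CH2COOCH2: –C(=O)–O–C with C on the carbonyl side → ester.
  CH(CH2OH): pendant –CH2OH on an sp³ backbone C → alcohol.
  CH2CONHCH2: –C(=O)–N– linkage → amide (the N is not an amine).
  CH2OH: –OH on an sp³ carbon → alcohol.
No segment is a ketone: OHC is aldehyde, not ketone; CH(OCOCH3) is ester, not ketone; CH(OCOCH3) is ester, not ketone. → 0.

0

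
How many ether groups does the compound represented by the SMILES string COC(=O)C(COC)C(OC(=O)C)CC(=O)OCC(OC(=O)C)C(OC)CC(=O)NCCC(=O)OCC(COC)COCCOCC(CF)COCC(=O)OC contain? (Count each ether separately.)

6

CH3O–C(=O)–: carbonyl C bonded to C and to –OCH3 → ester (not ketone + ether).
pendant –CH2OCH3: C–O–C linkage → ether.
pendant –OC(=O)CH3: an acyloxy group → ester.
–C(=O)–O–C with C on the carbonyl side → ester.
pendant –OC(=O)CH3: an acyloxy group → ester.
pendant –OCH3: C–O–C with sp³ C, no adjacent C=O → ether.
–C(=O)–N– linkage → amide (the N is not an amine).
–C(=O)–O–C with C on the carbonyl side → ester.
pendant –CH2OCH3: C–O–C linkage → ether.
C–O–C with sp³ carbons on both sides and no adjacent C=O → ether.
C–O–C with sp³ carbons on both sides and no adjacent C=O → ether.
pendant –CH2X: halogen on sp³ carbon → alkyl halide.
C–O–C with sp³ carbons on both sides and no adjacent C=O → ether.
–C(=O)OCH3: carbonyl C bonded to C and to –OCH3 → ester (not ketone + ether).
Ether appears at: CH(CH2OCH3), CH(OCH3), CH(CH2OCH3), CH2OCH2, CH2OCH2, CH2OCH2 → 6.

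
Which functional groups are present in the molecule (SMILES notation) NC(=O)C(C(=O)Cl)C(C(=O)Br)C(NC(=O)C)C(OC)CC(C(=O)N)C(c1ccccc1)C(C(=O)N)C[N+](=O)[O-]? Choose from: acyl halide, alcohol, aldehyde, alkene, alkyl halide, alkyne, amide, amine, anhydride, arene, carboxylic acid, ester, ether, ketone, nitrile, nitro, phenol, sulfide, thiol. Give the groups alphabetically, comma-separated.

acyl halide, amide, arene, ether, nitro

–C(=O)NH2: carbonyl C bonded to C and to N → amide (the N is not a separate amine).
pendant –C(=O)X: carbonyl C bonded to C and halogen → acyl halide.
pendant –C(=O)X: carbonyl C bonded to C and halogen → acyl halide.
pendant –NHC(=O)CH3: N bonded to a carbonyl → amide (not amine).
pendant –OCH3: C–O–C with sp³ C, no adjacent C=O → ether.
pendant –CONH2: carbonyl C bonded to C and N → amide.
pendant –C6H5: benzene ring → arene.
pendant –CONH2: carbonyl C bonded to C and N → amide.
–NO2 on carbon → nitro group.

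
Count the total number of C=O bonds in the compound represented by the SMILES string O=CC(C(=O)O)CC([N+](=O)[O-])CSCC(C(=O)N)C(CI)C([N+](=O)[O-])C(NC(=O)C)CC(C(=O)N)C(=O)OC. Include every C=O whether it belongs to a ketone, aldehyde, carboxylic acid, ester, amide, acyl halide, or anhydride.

6

OHC: aldehyde, 1 C=O (running total 1).
CH(COOH): carboxylic acid, 1 C=O (running total 2).
CH(CONH2): amide, 1 C=O (running total 3).
CH(NHCOCH3): amide, 1 C=O (running total 4).
CH(CONH2): amide, 1 C=O (running total 5).
COOCH3: ester, 1 C=O (running total 6).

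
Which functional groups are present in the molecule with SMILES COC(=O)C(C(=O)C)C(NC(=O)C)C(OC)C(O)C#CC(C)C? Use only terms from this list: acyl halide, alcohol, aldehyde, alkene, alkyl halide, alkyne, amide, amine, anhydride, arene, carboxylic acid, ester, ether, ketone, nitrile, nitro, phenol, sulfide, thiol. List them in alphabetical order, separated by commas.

alcohol, alkyne, amide, ester, ether, ketone

CH3O–C(=O)–: carbonyl C bonded to C and to –OCH3 → ester (not ketone + ether).
pendant –COCH3: carbonyl C bonded to two carbons → ketone.
pendant –NHC(=O)CH3: N bonded to a carbonyl → amide (not amine).
pendant –OCH3: C–O–C with sp³ C, no adjacent C=O → ether.
–OH on an sp³ carbon → alcohol (secondary).
C≡C triple bond → alkyne.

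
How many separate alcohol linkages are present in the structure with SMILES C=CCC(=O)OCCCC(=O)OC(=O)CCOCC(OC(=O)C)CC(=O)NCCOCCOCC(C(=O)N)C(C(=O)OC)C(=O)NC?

C=C double bond → alkene.
–C(=O)–O–C with C on the carbonyl side → ester.
two acyl groups sharing one oxygen, –C(=O)–O–C(=O)– → anhydride.
C–O–C with sp³ carbons on both sides and no adjacent C=O → ether.
pendant –OC(=O)CH3: an acyloxy group → ester.
–C(=O)–N– linkage → amide (the N is not an amine).
C–O–C with sp³ carbons on both sides and no adjacent C=O → ether.
C–O–C with sp³ carbons on both sides and no adjacent C=O → ether.
pendant –CONH2: carbonyl C bonded to C and N → amide.
pendant –COOCH3: carbonyl C bonded to C and –OCH3 → ester.
–C(=O)NHCH3: carbonyl C bonded to C and to N → amide (the N is not an amine).
No segment is a alcohol: CH2OCH2 is ether, not alcohol; CH2OCH2 is ether, not alcohol; CH2OCH2 is ether, not alcohol. → 0.

0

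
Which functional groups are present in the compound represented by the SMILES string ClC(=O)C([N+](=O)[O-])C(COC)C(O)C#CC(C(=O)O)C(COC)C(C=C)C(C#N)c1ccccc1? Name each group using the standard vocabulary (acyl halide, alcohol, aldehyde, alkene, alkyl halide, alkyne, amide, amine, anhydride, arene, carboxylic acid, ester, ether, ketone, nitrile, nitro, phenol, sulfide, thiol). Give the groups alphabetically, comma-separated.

–C(=O)Cl: carbonyl C bonded to C and to a halogen → acyl halide (not alkyl halide).
–NO2 on an sp³ carbon → nitro (the N=O is not a carbonyl).
pendant –CH2OCH3: C–O–C linkage → ether.
–OH on an sp³ carbon → alcohol (secondary).
C≡C triple bond → alkyne.
pendant –COOH: carbonyl C bonded to C and –OH → carboxylic acid.
pendant –CH2OCH3: C–O–C linkage → ether.
pendant –CH=CH2: C=C double bond → alkene.
pendant –C≡N: nitrile.
–C6H5 phenyl ring → arene.

acyl halide, alcohol, alkene, alkyne, arene, carboxylic acid, ether, nitrile, nitro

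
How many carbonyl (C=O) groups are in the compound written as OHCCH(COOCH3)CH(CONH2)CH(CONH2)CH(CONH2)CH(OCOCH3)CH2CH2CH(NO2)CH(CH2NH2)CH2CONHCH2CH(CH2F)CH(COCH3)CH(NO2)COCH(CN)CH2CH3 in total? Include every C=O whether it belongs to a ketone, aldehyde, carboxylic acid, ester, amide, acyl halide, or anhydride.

9

OHC: aldehyde, 1 C=O (running total 1).
CH(COOCH3): ester, 1 C=O (running total 2).
CH(CONH2): amide, 1 C=O (running total 3).
CH(CONH2): amide, 1 C=O (running total 4).
CH(CONH2): amide, 1 C=O (running total 5).
CH(OCOCH3): ester, 1 C=O (running total 6).
CH2CONHCH2: amide, 1 C=O (running total 7).
CH(COCH3): ketone, 1 C=O (running total 8).
CO: ketone, 1 C=O (running total 9).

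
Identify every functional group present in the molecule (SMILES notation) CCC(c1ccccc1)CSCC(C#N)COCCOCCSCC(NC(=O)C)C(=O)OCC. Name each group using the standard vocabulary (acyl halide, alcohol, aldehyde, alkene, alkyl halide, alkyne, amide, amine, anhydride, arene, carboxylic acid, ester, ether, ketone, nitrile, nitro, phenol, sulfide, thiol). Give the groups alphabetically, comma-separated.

amide, arene, ester, ether, nitrile, sulfide

Taking each segment in turn:
  CH(C6H5): pendant –C6H5: benzene ring → arene.
  CH2SCH2: C–S–C linkage → sulfide (thioether).
  CH(CN): pendant –C≡N: nitrile.
  CH2OCH2: C–O–C with sp³ carbons on both sides and no adjacent C=O → ether.
  CH2OCH2: C–O–C with sp³ carbons on both sides and no adjacent C=O → ether.
  CH2SCH2: C–S–C linkage → sulfide (thioether).
  CH(NHCOCH3): pendant –NHC(=O)CH3: N bonded to a carbonyl → amide (not amine).
  COOCH2CH3: –C(=O)OCH2CH3: carbonyl C bonded to C and to –OEt → ester.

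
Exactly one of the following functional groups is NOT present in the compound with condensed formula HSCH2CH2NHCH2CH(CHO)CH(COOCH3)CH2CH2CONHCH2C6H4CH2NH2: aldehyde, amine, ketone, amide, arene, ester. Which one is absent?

ester: present (CH(COOCH3) — pendant –COOCH3: carbonyl C bonded to C and –OCH3 → ester).
amide: present (CH2CONHCH2 — –C(=O)–N– linkage → amide (the N is not an amine)).
amine: present (CH2NHCH2 — C–N–C with sp³ carbons and no adjacent C=O → amine (secondary)).
arene: present (C6H4 — para-disubstituted benzene ring → arene).
aldehyde: present (CH(CHO) — pendant –CHO: carbonyl C bonded to C and H → aldehyde).
ketone: absent. In CH(COOCH3), the C=O is bonded to an –O–C group, which defines an ester, not a ketone. In CH2CONHCH2, the C=O is bonded to nitrogen, which defines an amide, not a ketone. In CH(CHO), the carbonyl carbon carries an H, so it is an aldehyde, not a ketone.

ketone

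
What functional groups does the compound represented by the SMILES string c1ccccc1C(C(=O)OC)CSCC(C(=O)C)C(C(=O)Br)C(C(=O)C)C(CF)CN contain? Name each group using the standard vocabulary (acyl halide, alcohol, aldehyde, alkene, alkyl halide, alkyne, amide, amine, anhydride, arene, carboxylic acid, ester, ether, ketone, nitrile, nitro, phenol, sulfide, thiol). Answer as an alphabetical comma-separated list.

C6H5– phenyl ring → arene.
pendant –COOCH3: carbonyl C bonded to C and –OCH3 → ester.
C–S–C linkage → sulfide (thioether).
pendant –COCH3: carbonyl C bonded to two carbons → ketone.
pendant –C(=O)X: carbonyl C bonded to C and halogen → acyl halide.
pendant –COCH3: carbonyl C bonded to two carbons → ketone.
pendant –CH2X: halogen on sp³ carbon → alkyl halide.
–NH2 on an sp³ carbon with no adjacent C=O → amine.

acyl halide, alkyl halide, amine, arene, ester, ketone, sulfide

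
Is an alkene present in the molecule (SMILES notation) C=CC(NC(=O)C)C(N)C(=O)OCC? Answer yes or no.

Reading the structure from left to right:
  CH2=CH: C=C double bond → alkene.
  CH(NHCOCH3): pendant –NHC(=O)CH3: N bonded to a carbonyl → amide (not amine).
  CH(NH2): –NH2 on an sp³ carbon with no adjacent C=O → amine.
  COOCH2CH3: –C(=O)OCH2CH3: carbonyl C bonded to C and to –OEt → ester.
The CH2=CH segment supplies the alkene: C=C double bond → alkene.

yes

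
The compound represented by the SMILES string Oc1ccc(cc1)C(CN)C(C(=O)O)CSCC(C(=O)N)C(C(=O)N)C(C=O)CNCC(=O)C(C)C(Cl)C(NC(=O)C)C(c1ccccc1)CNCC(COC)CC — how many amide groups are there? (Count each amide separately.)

3

–OH attached directly to an aromatic ring → phenol (not alcohol); the ring itself is an arene.
pendant –CH2NH2: N on sp³ C, no adjacent C=O → amine.
pendant –COOH: carbonyl C bonded to C and –OH → carboxylic acid.
C–S–C linkage → sulfide (thioether).
pendant –CONH2: carbonyl C bonded to C and N → amide.
pendant –CONH2: carbonyl C bonded to C and N → amide.
pendant –CHO: carbonyl C bonded to C and H → aldehyde.
C–N–C with sp³ carbons and no adjacent C=O → amine (secondary).
–C(=O)– with carbon on both sides → ketone.
halogen on an sp³ carbon → alkyl halide.
pendant –NHC(=O)CH3: N bonded to a carbonyl → amide (not amine).
pendant –C6H5: benzene ring → arene.
C–N–C with sp³ carbons and no adjacent C=O → amine (secondary).
pendant –CH2OCH3: C–O–C linkage → ether.
Amide appears at: CH(CONH2), CH(CONH2), CH(NHCOCH3) → 3.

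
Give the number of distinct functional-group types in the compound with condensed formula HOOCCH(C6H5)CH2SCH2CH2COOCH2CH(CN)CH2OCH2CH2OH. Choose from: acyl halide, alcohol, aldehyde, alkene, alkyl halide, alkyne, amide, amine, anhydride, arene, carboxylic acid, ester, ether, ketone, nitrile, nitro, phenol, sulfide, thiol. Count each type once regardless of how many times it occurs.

7

Reading the structure from left to right:
  HOOC: –COOH: carbonyl C bonded to –OH and C → carboxylic acid (the –OH is not a separate alcohol).
  CH(C6H5): pendant –C6H5: benzene ring → arene.
  CH2SCH2: C–S–C linkage → sulfide (thioether).
  CH2COOCH2: –C(=O)–O–C with C on the carbonyl side → ester.
  CH(CN): pendant –C≡N: nitrile.
  CH2OCH2: C–O–C with sp³ carbons on both sides and no adjacent C=O → ether.
  CH2OH: –OH on an sp³ carbon → alcohol.
Distinct types present: alcohol, arene, carboxylic acid, ester, ether, nitrile, sulfide.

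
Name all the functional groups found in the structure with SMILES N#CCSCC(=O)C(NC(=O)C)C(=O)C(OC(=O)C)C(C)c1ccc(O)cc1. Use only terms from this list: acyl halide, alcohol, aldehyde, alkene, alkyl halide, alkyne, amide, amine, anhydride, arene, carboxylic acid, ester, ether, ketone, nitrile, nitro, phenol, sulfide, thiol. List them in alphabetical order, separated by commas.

amide, arene, ester, ketone, nitrile, phenol, sulfide

N≡C–: carbon triple-bonded to nitrogen → nitrile.
C–S–C linkage → sulfide (thioether).
–C(=O)– with carbon on both sides → ketone.
pendant –NHC(=O)CH3: N bonded to a carbonyl → amide (not amine).
–C(=O)– with carbon on both sides → ketone.
pendant –OC(=O)CH3: an acyloxy group → ester.
–OH attached directly to an aromatic ring → phenol (not alcohol); the ring itself is an arene.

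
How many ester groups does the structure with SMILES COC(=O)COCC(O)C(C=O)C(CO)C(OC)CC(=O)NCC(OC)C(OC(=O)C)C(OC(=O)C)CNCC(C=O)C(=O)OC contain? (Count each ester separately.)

CH3O–C(=O)–: carbonyl C bonded to C and to –OCH3 → ester (not ketone + ether).
C–O–C with sp³ carbons on both sides and no adjacent C=O → ether.
–OH on an sp³ carbon → alcohol (secondary).
pendant –CHO: carbonyl C bonded to C and H → aldehyde.
pendant –CH2OH on an sp³ backbone C → alcohol.
pendant –OCH3: C–O–C with sp³ C, no adjacent C=O → ether.
–C(=O)–N– linkage → amide (the N is not an amine).
pendant –OCH3: C–O–C with sp³ C, no adjacent C=O → ether.
pendant –OC(=O)CH3: an acyloxy group → ester.
pendant –OC(=O)CH3: an acyloxy group → ester.
C–N–C with sp³ carbons and no adjacent C=O → amine (secondary).
pendant –CHO: carbonyl C bonded to C and H → aldehyde.
–C(=O)OCH3: carbonyl C bonded to C and to –OCH3 → ester (not ketone + ether).
Ester appears at: CH3OOC, CH(OCOCH3), CH(OCOCH3), COOCH3 → 4.

4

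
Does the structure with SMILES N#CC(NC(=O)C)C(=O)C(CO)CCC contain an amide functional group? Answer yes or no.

N≡C–: carbon triple-bonded to nitrogen → nitrile.
pendant –NHC(=O)CH3: N bonded to a carbonyl → amide (not amine).
–C(=O)– with carbon on both sides → ketone.
pendant –CH2OH on an sp³ backbone C → alcohol.
The CH(NHCOCH3) segment supplies the amide: pendant –NHC(=O)CH3: N bonded to a carbonyl → amide (not amine).

yes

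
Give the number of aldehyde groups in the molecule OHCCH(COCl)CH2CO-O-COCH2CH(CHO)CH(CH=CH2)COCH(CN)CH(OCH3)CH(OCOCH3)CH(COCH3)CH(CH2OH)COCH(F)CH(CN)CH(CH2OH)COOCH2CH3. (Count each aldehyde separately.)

2

terminal –CHO: carbonyl C bonded to H and C → aldehyde.
pendant –C(=O)X: carbonyl C bonded to C and halogen → acyl halide.
two acyl groups sharing one oxygen, –C(=O)–O–C(=O)– → anhydride.
pendant –CHO: carbonyl C bonded to C and H → aldehyde.
pendant –CH=CH2: C=C double bond → alkene.
–C(=O)– with carbon on both sides → ketone.
pendant –C≡N: nitrile.
pendant –OCH3: C–O–C with sp³ C, no adjacent C=O → ether.
pendant –OC(=O)CH3: an acyloxy group → ester.
pendant –COCH3: carbonyl C bonded to two carbons → ketone.
pendant –CH2OH on an sp³ backbone C → alcohol.
–C(=O)– with carbon on both sides → ketone.
halogen on an sp³ carbon → alkyl halide.
pendant –C≡N: nitrile.
pendant –CH2OH on an sp³ backbone C → alcohol.
–C(=O)OCH2CH3: carbonyl C bonded to C and to –OEt → ester.
Aldehyde appears at: OHC, CH(CHO) → 2.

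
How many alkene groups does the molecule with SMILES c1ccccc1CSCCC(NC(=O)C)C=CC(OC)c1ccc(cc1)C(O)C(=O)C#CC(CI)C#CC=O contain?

C6H5– phenyl ring → arene.
C–S–C linkage → sulfide (thioether).
pendant –NHC(=O)CH3: N bonded to a carbonyl → amide (not amine).
C=C double bond → alkene.
pendant –OCH3: C–O–C with sp³ C, no adjacent C=O → ether.
para-disubstituted benzene ring → arene.
–OH on an sp³ carbon → alcohol (secondary).
–C(=O)– with carbon on both sides → ketone.
C≡C triple bond → alkyne.
pendant –CH2X: halogen on sp³ carbon → alkyl halide.
C≡C triple bond → alkyne.
terminal –CHO: carbonyl C bonded to H and C → aldehyde.
Alkene appears at: CH=CH → 1.

1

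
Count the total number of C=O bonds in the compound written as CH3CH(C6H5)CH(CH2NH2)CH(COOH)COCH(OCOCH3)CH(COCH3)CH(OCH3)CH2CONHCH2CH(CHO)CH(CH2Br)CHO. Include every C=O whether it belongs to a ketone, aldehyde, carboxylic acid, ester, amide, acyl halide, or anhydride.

7

CH(COOH): carboxylic acid, 1 C=O (running total 1).
CO: ketone, 1 C=O (running total 2).
CH(OCOCH3): ester, 1 C=O (running total 3).
CH(COCH3): ketone, 1 C=O (running total 4).
CH2CONHCH2: amide, 1 C=O (running total 5).
CH(CHO): aldehyde, 1 C=O (running total 6).
CHO: aldehyde, 1 C=O (running total 7).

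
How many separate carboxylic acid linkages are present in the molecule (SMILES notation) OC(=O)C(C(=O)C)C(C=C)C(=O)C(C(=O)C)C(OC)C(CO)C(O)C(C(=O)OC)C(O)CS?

Taking each segment in turn:
  HOOC: –COOH: carbonyl C bonded to –OH and C → carboxylic acid (the –OH is not a separate alcohol).
  CH(COCH3): pendant –COCH3: carbonyl C bonded to two carbons → ketone.
  CH(CH=CH2): pendant –CH=CH2: C=C double bond → alkene.
  CO: –C(=O)– with carbon on both sides → ketone.
  CH(COCH3): pendant –COCH3: carbonyl C bonded to two carbons → ketone.
  CH(OCH3): pendant –OCH3: C–O–C with sp³ C, no adjacent C=O → ether.
  CH(CH2OH): pendant –CH2OH on an sp³ backbone C → alcohol.
  CH(OH): –OH on an sp³ carbon → alcohol (secondary).
  CH(COOCH3): pendant –COOCH3: carbonyl C bonded to C and –OCH3 → ester.
  CH(OH): –OH on an sp³ carbon → alcohol (secondary).
  CH2SH: –SH on an sp³ carbon → thiol.
Carboxylic acid appears at: HOOC → 1.

1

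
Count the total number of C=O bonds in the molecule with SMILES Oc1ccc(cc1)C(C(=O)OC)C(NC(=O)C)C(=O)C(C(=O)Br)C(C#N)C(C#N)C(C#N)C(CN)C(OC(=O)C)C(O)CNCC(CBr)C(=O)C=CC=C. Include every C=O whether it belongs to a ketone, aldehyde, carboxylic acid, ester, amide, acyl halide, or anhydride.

CH(COOCH3): ester, 1 C=O (running total 1).
CH(NHCOCH3): amide, 1 C=O (running total 2).
CO: ketone, 1 C=O (running total 3).
CH(COBr): acyl halide, 1 C=O (running total 4).
CH(OCOCH3): ester, 1 C=O (running total 5).
CO: ketone, 1 C=O (running total 6).

6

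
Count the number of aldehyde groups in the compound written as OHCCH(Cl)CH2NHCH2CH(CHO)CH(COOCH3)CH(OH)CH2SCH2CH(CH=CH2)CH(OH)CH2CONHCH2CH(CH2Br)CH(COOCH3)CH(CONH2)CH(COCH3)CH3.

terminal –CHO: carbonyl C bonded to H and C → aldehyde.
halogen on an sp³ carbon → alkyl halide.
C–N–C with sp³ carbons and no adjacent C=O → amine (secondary).
pendant –CHO: carbonyl C bonded to C and H → aldehyde.
pendant –COOCH3: carbonyl C bonded to C and –OCH3 → ester.
–OH on an sp³ carbon → alcohol (secondary).
C–S–C linkage → sulfide (thioether).
pendant –CH=CH2: C=C double bond → alkene.
–OH on an sp³ carbon → alcohol (secondary).
–C(=O)–N– linkage → amide (the N is not an amine).
pendant –CH2X: halogen on sp³ carbon → alkyl halide.
pendant –COOCH3: carbonyl C bonded to C and –OCH3 → ester.
pendant –CONH2: carbonyl C bonded to C and N → amide.
pendant –COCH3: carbonyl C bonded to two carbons → ketone.
Aldehyde appears at: OHC, CH(CHO) → 2.

2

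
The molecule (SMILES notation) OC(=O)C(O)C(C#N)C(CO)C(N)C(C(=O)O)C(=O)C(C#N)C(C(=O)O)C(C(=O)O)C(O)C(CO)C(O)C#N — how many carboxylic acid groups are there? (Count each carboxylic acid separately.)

4

–COOH: carbonyl C bonded to –OH and C → carboxylic acid (the –OH is not a separate alcohol).
–OH on an sp³ carbon → alcohol (secondary).
pendant –C≡N: nitrile.
pendant –CH2OH on an sp³ backbone C → alcohol.
–NH2 on an sp³ carbon with no adjacent C=O → amine.
pendant –COOH: carbonyl C bonded to C and –OH → carboxylic acid.
–C(=O)– with carbon on both sides → ketone.
pendant –C≡N: nitrile.
pendant –COOH: carbonyl C bonded to C and –OH → carboxylic acid.
pendant –COOH: carbonyl C bonded to C and –OH → carboxylic acid.
–OH on an sp³ carbon → alcohol (secondary).
pendant –CH2OH on an sp³ backbone C → alcohol.
–OH on an sp³ carbon → alcohol (secondary).
–C≡N: carbon triple-bonded to nitrogen → nitrile.
Carboxylic acid appears at: HOOC, CH(COOH), CH(COOH), CH(COOH) → 4.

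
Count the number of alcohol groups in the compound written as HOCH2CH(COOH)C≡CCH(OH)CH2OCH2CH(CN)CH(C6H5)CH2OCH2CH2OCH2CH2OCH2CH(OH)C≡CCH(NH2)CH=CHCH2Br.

Reading the structure from left to right:
  HOCH2: HO– on an sp³ carbon → alcohol.
  CH(COOH): pendant –COOH: carbonyl C bonded to C and –OH → carboxylic acid.
  C≡C: C≡C triple bond → alkyne.
  CH(OH): –OH on an sp³ carbon → alcohol (secondary).
  CH2OCH2: C–O–C with sp³ carbons on both sides and no adjacent C=O → ether.
  CH(CN): pendant –C≡N: nitrile.
  CH(C6H5): pendant –C6H5: benzene ring → arene.
  CH2OCH2: C–O–C with sp³ carbons on both sides and no adjacent C=O → ether.
  CH2OCH2: C–O–C with sp³ carbons on both sides and no adjacent C=O → ether.
  CH2OCH2: C–O–C with sp³ carbons on both sides and no adjacent C=O → ether.
  CH(OH): –OH on an sp³ carbon → alcohol (secondary).
  C≡C: C≡C triple bond → alkyne.
  CH(NH2): –NH2 on an sp³ carbon with no adjacent C=O → amine.
  CH=CH: C=C double bond → alkene.
  CH2Br: halogen on an sp³ carbon → alkyl halide.
Alcohol appears at: HOCH2, CH(OH), CH(OH) → 3.

3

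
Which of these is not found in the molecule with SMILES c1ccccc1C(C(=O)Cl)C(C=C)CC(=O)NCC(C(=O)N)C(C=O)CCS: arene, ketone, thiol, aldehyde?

thiol: present (CH2SH — –SH on an sp³ carbon → thiol).
arene: present (C6H5 — C6H5– phenyl ring → arene).
aldehyde: present (CH(CHO) — pendant –CHO: carbonyl C bonded to C and H → aldehyde).
ketone: absent. In each of CH2CONHCH2 and CH(CONH2), the C=O is bonded to nitrogen, which defines an amide, not a ketone. In CH(CHO), the carbonyl carbon carries an H, so it is an aldehyde, not a ketone. In CH(COCl), the C=O is bonded to a halogen, which defines an acyl halide, not a ketone.

ketone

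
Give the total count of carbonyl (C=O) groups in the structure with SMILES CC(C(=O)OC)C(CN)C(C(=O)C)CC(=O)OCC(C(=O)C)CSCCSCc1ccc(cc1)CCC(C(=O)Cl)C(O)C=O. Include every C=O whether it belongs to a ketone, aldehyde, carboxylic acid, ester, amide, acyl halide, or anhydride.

CH(COOCH3): ester, 1 C=O (running total 1).
CH(COCH3): ketone, 1 C=O (running total 2).
CH2COOCH2: ester, 1 C=O (running total 3).
CH(COCH3): ketone, 1 C=O (running total 4).
CH(COCl): acyl halide, 1 C=O (running total 5).
CHO: aldehyde, 1 C=O (running total 6).

6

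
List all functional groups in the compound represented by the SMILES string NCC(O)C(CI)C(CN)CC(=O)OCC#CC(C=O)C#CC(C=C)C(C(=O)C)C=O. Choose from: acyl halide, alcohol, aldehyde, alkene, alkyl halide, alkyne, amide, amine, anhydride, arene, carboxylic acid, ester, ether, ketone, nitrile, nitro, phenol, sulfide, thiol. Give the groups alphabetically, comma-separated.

alcohol, aldehyde, alkene, alkyl halide, alkyne, amine, ester, ketone

Reading the structure from left to right:
  H2NCH2: –NH2 on an sp³ carbon with no adjacent C=O → amine.
  CH(OH): –OH on an sp³ carbon → alcohol (secondary).
  CH(CH2I): pendant –CH2X: halogen on sp³ carbon → alkyl halide.
  CH(CH2NH2): pendant –CH2NH2: N on sp³ C, no adjacent C=O → amine.
  CH2COOCH2: –C(=O)–O–C with C on the carbonyl side → ester.
  C≡C: C≡C triple bond → alkyne.
  CH(CHO): pendant –CHO: carbonyl C bonded to C and H → aldehyde.
  C≡C: C≡C triple bond → alkyne.
  CH(CH=CH2): pendant –CH=CH2: C=C double bond → alkene.
  CH(COCH3): pendant –COCH3: carbonyl C bonded to two carbons → ketone.
  CHO: terminal –CHO: carbonyl C bonded to H and C → aldehyde.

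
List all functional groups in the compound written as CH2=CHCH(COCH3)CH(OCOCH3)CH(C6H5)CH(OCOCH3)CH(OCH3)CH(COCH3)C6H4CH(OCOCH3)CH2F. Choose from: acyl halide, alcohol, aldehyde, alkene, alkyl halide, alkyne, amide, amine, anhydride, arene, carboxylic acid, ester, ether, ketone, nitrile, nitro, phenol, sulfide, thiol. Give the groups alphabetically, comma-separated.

Working along the chain:
  CH2=CH: C=C double bond → alkene.
  CH(COCH3): pendant –COCH3: carbonyl C bonded to two carbons → ketone.
  CH(OCOCH3): pendant –OC(=O)CH3: an acyloxy group → ester.
  CH(C6H5): pendant –C6H5: benzene ring → arene.
  CH(OCOCH3): pendant –OC(=O)CH3: an acyloxy group → ester.
  CH(OCH3): pendant –OCH3: C–O–C with sp³ C, no adjacent C=O → ether.
  CH(COCH3): pendant –COCH3: carbonyl C bonded to two carbons → ketone.
  C6H4: para-disubstituted benzene ring → arene.
  CH(OCOCH3): pendant –OC(=O)CH3: an acyloxy group → ester.
  CH2F: halogen on an sp³ carbon → alkyl halide.

alkene, alkyl halide, arene, ester, ether, ketone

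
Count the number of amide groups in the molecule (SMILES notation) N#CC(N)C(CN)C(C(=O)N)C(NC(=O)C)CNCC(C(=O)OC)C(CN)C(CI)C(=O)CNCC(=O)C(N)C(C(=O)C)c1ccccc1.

2

Taking each segment in turn:
  N≡C: N≡C–: carbon triple-bonded to nitrogen → nitrile.
  CH(NH2): –NH2 on an sp³ carbon with no adjacent C=O → amine.
  CH(CH2NH2): pendant –CH2NH2: N on sp³ C, no adjacent C=O → amine.
  CH(CONH2): pendant –CONH2: carbonyl C bonded to C and N → amide.
  CH(NHCOCH3): pendant –NHC(=O)CH3: N bonded to a carbonyl → amide (not amine).
  CH2NHCH2: C–N–C with sp³ carbons and no adjacent C=O → amine (secondary).
  CH(COOCH3): pendant –COOCH3: carbonyl C bonded to C and –OCH3 → ester.
  CH(CH2NH2): pendant –CH2NH2: N on sp³ C, no adjacent C=O → amine.
  CH(CH2I): pendant –CH2X: halogen on sp³ carbon → alkyl halide.
  CO: –C(=O)– with carbon on both sides → ketone.
  CH2NHCH2: C–N–C with sp³ carbons and no adjacent C=O → amine (secondary).
  CO: –C(=O)– with carbon on both sides → ketone.
  CH(NH2): –NH2 on an sp³ carbon with no adjacent C=O → amine.
  CH(COCH3): pendant –COCH3: carbonyl C bonded to two carbons → ketone.
  C6H5: –C6H5 phenyl ring → arene.
Amide appears at: CH(CONH2), CH(NHCOCH3) → 2.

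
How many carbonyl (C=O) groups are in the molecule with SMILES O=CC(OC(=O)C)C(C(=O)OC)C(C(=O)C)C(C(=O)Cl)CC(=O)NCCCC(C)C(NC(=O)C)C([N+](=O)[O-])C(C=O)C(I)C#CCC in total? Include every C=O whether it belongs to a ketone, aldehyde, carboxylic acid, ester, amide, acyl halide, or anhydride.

8

OHC: aldehyde, 1 C=O (running total 1).
CH(OCOCH3): ester, 1 C=O (running total 2).
CH(COOCH3): ester, 1 C=O (running total 3).
CH(COCH3): ketone, 1 C=O (running total 4).
CH(COCl): acyl halide, 1 C=O (running total 5).
CH2CONHCH2: amide, 1 C=O (running total 6).
CH(NHCOCH3): amide, 1 C=O (running total 7).
CH(CHO): aldehyde, 1 C=O (running total 8).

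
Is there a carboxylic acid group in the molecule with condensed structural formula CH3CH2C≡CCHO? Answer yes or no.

no

Working along the chain:
  C≡C: C≡C triple bond → alkyne.
  CHO: terminal –CHO: carbonyl C bonded to H and C → aldehyde.
The groups actually present are: aldehyde, alkyne.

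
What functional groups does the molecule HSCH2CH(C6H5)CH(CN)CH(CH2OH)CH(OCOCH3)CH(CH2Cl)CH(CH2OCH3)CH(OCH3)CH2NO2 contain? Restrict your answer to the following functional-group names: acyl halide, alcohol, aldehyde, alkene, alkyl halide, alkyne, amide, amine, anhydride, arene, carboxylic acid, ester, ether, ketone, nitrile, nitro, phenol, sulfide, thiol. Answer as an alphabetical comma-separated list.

Reading the structure from left to right:
  HSCH2: –SH on an sp³ carbon → thiol.
  CH(C6H5): pendant –C6H5: benzene ring → arene.
  CH(CN): pendant –C≡N: nitrile.
  CH(CH2OH): pendant –CH2OH on an sp³ backbone C → alcohol.
  CH(OCOCH3): pendant –OC(=O)CH3: an acyloxy group → ester.
  CH(CH2Cl): pendant –CH2X: halogen on sp³ carbon → alkyl halide.
  CH(CH2OCH3): pendant –CH2OCH3: C–O–C linkage → ether.
  CH(OCH3): pendant –OCH3: C–O–C with sp³ C, no adjacent C=O → ether.
  CH2NO2: –NO2 on carbon → nitro group.

alcohol, alkyl halide, arene, ester, ether, nitrile, nitro, thiol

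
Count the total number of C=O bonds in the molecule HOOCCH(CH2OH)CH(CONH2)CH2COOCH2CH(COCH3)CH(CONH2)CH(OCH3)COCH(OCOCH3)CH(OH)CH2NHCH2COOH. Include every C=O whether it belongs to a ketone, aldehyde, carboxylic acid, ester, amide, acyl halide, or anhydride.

8

HOOC: carboxylic acid, 1 C=O (running total 1).
CH(CONH2): amide, 1 C=O (running total 2).
CH2COOCH2: ester, 1 C=O (running total 3).
CH(COCH3): ketone, 1 C=O (running total 4).
CH(CONH2): amide, 1 C=O (running total 5).
CO: ketone, 1 C=O (running total 6).
CH(OCOCH3): ester, 1 C=O (running total 7).
COOH: carboxylic acid, 1 C=O (running total 8).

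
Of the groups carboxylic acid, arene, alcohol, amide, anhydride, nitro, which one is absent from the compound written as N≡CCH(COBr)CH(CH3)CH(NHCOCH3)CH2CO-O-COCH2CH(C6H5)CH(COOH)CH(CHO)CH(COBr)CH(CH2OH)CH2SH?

nitro

arene: present (CH(C6H5) — pendant –C6H5: benzene ring → arene).
carboxylic acid: present (CH(COOH) — pendant –COOH: carbonyl C bonded to C and –OH → carboxylic acid).
alcohol: present (CH(CH2OH) — pendant –CH2OH on an sp³ backbone C → alcohol).
amide: present (CH(NHCOCH3) — pendant –NHC(=O)CH3: N bonded to a carbonyl → amide (not amine)).
anhydride: present (CH2CO-O-COCH2 — two acyl groups sharing one oxygen, –C(=O)–O–C(=O)– → anhydride).
nitro: no segment matches this pattern.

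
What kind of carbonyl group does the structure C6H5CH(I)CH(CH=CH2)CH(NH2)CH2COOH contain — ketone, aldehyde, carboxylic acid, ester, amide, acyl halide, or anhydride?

The carbonyl is in the COOH segment: –COOH: carbonyl C bonded to –OH and C → carboxylic acid (the –OH is not a separate alcohol).

carboxylic acid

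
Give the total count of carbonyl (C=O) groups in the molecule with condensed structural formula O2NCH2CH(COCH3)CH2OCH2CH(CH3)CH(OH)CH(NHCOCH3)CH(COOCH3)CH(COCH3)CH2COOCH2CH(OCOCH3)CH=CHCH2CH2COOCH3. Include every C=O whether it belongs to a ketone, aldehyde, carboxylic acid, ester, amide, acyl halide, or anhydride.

7

CH(COCH3): ketone, 1 C=O (running total 1).
CH(NHCOCH3): amide, 1 C=O (running total 2).
CH(COOCH3): ester, 1 C=O (running total 3).
CH(COCH3): ketone, 1 C=O (running total 4).
CH2COOCH2: ester, 1 C=O (running total 5).
CH(OCOCH3): ester, 1 C=O (running total 6).
COOCH3: ester, 1 C=O (running total 7).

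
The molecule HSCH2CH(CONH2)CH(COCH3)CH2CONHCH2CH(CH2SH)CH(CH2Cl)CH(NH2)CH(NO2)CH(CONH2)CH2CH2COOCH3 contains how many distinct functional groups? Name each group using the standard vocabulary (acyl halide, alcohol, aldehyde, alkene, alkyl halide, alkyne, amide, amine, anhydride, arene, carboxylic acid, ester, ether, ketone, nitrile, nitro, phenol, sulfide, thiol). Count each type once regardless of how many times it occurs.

Reading the structure from left to right:
  HSCH2: –SH on an sp³ carbon → thiol.
  CH(CONH2): pendant –CONH2: carbonyl C bonded to C and N → amide.
  CH(COCH3): pendant –COCH3: carbonyl C bonded to two carbons → ketone.
  CH2CONHCH2: –C(=O)–N– linkage → amide (the N is not an amine).
  CH(CH2SH): pendant –CH2SH → thiol.
  CH(CH2Cl): pendant –CH2X: halogen on sp³ carbon → alkyl halide.
  CH(NH2): –NH2 on an sp³ carbon with no adjacent C=O → amine.
  CH(NO2): –NO2 on an sp³ carbon → nitro (the N=O is not a carbonyl).
  CH(CONH2): pendant –CONH2: carbonyl C bonded to C and N → amide.
  COOCH3: –C(=O)OCH3: carbonyl C bonded to C and to –OCH3 → ester (not ketone + ether).
Distinct types present: alkyl halide, amide, amine, ester, ketone, nitro, thiol.

7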